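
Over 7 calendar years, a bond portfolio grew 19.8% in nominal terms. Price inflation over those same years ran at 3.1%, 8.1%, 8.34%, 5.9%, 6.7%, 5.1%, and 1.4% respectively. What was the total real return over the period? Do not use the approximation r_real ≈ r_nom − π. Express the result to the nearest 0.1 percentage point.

Cumulative inflation factor: 1.031 × 1.081 × 1.0834 × 1.059 × 1.067 × 1.051 × 1.014 ≈ 1.45403.
Nominal growth factor: 1.19800. Real growth factor = 1.19800 / 1.45403 ≈ 0.82392.
Total real return ≈ -17.6085%.

-17.6%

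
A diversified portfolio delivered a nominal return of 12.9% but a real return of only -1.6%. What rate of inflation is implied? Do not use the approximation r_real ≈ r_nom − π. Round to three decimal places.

14.736%

From (1+r_nom) = (1+r_real)(1+π), we get 1+π = (1 + 12.9%)/(1 − 1.6%) = 1.129/0.984 ≈ 1.14736.
So π ≈ 14.7358%.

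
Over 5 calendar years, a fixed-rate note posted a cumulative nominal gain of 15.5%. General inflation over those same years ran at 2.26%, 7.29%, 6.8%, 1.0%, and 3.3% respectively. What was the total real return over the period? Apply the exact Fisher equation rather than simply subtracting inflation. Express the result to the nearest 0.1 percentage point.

-5.5%

Cumulative inflation factor: 1.0226 × 1.0729 × 1.068 × 1.010 × 1.033 ≈ 1.22253.
Nominal growth factor: 1.15500. Real growth factor = 1.15500 / 1.22253 ≈ 0.94477.
Total real return ≈ -5.5235%.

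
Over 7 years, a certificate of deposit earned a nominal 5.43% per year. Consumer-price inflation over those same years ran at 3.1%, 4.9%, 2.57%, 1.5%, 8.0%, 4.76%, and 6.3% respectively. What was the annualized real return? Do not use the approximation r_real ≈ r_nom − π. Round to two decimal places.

Cumulative inflation factor: 1.031 × 1.049 × 1.0257 × 1.015 × 1.080 × 1.0476 × 1.063 ≈ 1.35417.
Nominal growth factor: 1.44794. Real growth factor = 1.44794 / 1.35417 ≈ 1.06924.
Annualized: 1.06924^(1/7) − 1 ≈ 0.00961.

0.96%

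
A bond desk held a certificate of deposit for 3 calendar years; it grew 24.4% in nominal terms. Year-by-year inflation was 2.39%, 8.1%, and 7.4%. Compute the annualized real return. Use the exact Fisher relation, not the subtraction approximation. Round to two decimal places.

1.53%

Cumulative inflation factor: 1.0239 × 1.081 × 1.074 ≈ 1.18874.
Nominal growth factor: 1.24400. Real growth factor = 1.24400 / 1.18874 ≈ 1.04648.
Annualized: 1.04648^(1/3) − 1 ≈ 0.01526.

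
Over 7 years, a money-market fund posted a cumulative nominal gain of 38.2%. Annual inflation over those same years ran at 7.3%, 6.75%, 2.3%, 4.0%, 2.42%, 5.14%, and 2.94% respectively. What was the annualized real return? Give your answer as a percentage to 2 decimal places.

0.33%

Cumulative inflation factor: 1.073 × 1.0675 × 1.023 × 1.040 × 1.0242 × 1.0514 × 1.0294 ≈ 1.35087.
Nominal growth factor: 1.38200. Real growth factor = 1.38200 / 1.35087 ≈ 1.02304.
Annualized: 1.02304^(1/7) − 1 ≈ 0.00326.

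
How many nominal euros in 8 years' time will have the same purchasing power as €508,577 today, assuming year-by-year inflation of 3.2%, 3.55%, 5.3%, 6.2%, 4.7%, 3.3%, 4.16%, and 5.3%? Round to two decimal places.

€720,967.60

Cumulative price-level factor: 1.032 × 1.0355 × 1.053 × 1.062 × 1.047 × 1.033 × 1.0416 × 1.053 ≈ 1.4176173964.
The nominal amount required is €508,577 scaled up by that factor.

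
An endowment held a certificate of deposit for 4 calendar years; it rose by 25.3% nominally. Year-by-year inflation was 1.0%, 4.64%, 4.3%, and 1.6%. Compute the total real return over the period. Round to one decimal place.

Cumulative inflation factor: 1.010 × 1.0464 × 1.043 × 1.016 ≈ 1.11995.
Nominal growth factor: 1.25300. Real growth factor = 1.25300 / 1.11995 ≈ 1.11880.
Total real return ≈ 11.8804%.

11.9%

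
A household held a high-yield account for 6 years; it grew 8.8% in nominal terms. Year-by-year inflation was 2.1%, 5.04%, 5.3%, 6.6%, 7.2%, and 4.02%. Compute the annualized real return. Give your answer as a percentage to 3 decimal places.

Cumulative inflation factor: 1.021 × 1.0504 × 1.053 × 1.066 × 1.072 × 1.0402 ≈ 1.34239.
Nominal growth factor: 1.08800. Real growth factor = 1.08800 / 1.34239 ≈ 0.81050.
Annualized: 0.81050^(1/6) − 1 ≈ -0.03441.

-3.441%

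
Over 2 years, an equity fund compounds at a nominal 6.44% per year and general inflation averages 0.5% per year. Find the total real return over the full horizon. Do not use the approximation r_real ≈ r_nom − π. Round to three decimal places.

12.170%

The annual real rate is (1+6.44%)/(1+0.5%) − 1 = 5.9104%.
Compounded over 2 years: (1 + 0.059104)^2 − 1 ≈ 0.12170.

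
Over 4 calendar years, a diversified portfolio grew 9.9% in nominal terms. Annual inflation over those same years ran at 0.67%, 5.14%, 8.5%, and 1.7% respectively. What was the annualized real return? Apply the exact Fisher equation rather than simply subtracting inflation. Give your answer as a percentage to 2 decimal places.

Cumulative inflation factor: 1.0067 × 1.0514 × 1.085 × 1.017 ≈ 1.16794.
Nominal growth factor: 1.09900. Real growth factor = 1.09900 / 1.16794 ≈ 0.94098.
Annualized: 0.94098^(1/4) − 1 ≈ -0.01509.

-1.51%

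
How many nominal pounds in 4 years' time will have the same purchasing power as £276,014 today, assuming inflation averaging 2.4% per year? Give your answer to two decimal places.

£303,480.60

Cumulative price-level factor: (1+2.4%)^4 ≈ 1.0995116278.
The nominal amount required is £276,014 scaled up by that factor.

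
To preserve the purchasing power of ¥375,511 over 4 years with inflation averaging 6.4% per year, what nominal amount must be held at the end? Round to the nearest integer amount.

Cumulative price-level factor: (1+6.4%)^4 ≈ 1.2816413532.
The nominal amount required is ¥375,511 scaled up by that factor.

¥481,270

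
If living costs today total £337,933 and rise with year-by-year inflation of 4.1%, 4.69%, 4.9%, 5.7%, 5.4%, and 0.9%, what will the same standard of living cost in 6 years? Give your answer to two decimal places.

£434,278.96

Cumulative price-level factor: 1.041 × 1.0469 × 1.049 × 1.057 × 1.054 × 1.009 ≈ 1.2851037235.
The nominal amount required is £337,933 scaled up by that factor.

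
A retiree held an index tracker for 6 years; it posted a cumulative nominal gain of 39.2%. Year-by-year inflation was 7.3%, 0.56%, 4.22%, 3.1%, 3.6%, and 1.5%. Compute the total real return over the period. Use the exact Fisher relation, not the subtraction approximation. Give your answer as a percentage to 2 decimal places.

14.18%

Cumulative inflation factor: 1.073 × 1.0056 × 1.0422 × 1.031 × 1.036 × 1.015 ≈ 1.21916.
Nominal growth factor: 1.39200. Real growth factor = 1.39200 / 1.21916 ≈ 1.14177.
Total real return ≈ 14.1770%.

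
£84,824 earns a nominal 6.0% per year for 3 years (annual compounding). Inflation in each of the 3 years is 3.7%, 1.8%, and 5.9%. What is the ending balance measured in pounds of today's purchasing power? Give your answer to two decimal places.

Nominal value at maturity: £84,824 × (1 + 6.0%)^3 ≈ £101,026.74.
Price-level factor over 3 years: 1.037 × 1.018 × 1.059 = 1.117950294.
Dividing the nominal maturity value by the price-level factor gives the value in today's money.

£90,367.83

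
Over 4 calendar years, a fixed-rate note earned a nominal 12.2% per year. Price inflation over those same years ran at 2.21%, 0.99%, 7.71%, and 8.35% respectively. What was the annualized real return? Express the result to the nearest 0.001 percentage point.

7.097%

Cumulative inflation factor: 1.0221 × 1.0099 × 1.0771 × 1.0835 ≈ 1.20464.
Nominal growth factor: 1.58479. Real growth factor = 1.58479 / 1.20464 ≈ 1.31557.
Annualized: 1.31557^(1/4) − 1 ≈ 0.07097.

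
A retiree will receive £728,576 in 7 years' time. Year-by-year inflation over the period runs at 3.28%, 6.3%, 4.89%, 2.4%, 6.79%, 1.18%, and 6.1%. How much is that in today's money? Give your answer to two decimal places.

Price-level factor over 7 years: 1.0328 × 1.063 × 1.0489 × 1.024 × 1.0679 × 1.0118 × 1.061 ≈ 1.3518365404.
Purchasing power today: £728,576 divided by that factor.

£538,952.73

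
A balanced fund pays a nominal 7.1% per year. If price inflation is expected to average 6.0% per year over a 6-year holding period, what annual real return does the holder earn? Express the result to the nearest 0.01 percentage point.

With constant rates the annual real return is the same each year: (1+7.1%)/(1+6.0%) − 1 = 0.01038.

1.04%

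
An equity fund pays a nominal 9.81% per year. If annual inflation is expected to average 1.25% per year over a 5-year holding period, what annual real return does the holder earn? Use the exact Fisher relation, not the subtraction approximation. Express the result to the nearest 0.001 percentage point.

With constant rates the annual real return is the same each year: (1+9.81%)/(1+1.25%) − 1 = 0.08454.

8.454%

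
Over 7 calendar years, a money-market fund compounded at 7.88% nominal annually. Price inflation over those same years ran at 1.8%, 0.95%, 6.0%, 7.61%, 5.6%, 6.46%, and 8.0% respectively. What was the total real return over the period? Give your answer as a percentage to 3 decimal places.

Cumulative inflation factor: 1.018 × 1.0095 × 1.060 × 1.0761 × 1.056 × 1.0646 × 1.080 ≈ 1.42327.
Nominal growth factor: 1.70054. Real growth factor = 1.70054 / 1.42327 ≈ 1.19481.
Total real return ≈ 19.4813%.

19.481%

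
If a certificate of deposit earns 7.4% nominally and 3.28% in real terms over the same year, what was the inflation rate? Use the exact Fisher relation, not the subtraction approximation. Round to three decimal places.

3.989%

From (1+r_nom) = (1+r_real)(1+π), we get 1+π = (1 + 7.4%)/(1 + 3.28%) = 1.074/1.0328 ≈ 1.03989.
So π ≈ 3.9892%.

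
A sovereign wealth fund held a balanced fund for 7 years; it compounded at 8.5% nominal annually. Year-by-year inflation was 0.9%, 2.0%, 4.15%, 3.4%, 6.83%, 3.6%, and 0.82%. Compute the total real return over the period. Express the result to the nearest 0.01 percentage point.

Cumulative inflation factor: 1.009 × 1.020 × 1.0415 × 1.034 × 1.0683 × 1.036 × 1.0082 ≈ 1.23672.
Nominal growth factor: 1.77014. Real growth factor = 1.77014 / 1.23672 ≈ 1.43132.
Total real return ≈ 43.1322%.

43.13%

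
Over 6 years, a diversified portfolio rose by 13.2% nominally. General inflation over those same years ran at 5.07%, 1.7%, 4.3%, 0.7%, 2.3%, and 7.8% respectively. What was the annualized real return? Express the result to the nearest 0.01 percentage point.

Cumulative inflation factor: 1.0507 × 1.017 × 1.043 × 1.007 × 1.023 × 1.078 ≈ 1.23768.
Nominal growth factor: 1.13200. Real growth factor = 1.13200 / 1.23768 ≈ 0.91462.
Annualized: 0.91462^(1/6) − 1 ≈ -0.01477.

-1.48%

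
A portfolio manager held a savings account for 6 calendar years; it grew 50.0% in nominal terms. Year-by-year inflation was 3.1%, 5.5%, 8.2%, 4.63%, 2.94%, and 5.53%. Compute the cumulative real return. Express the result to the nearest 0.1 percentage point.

12.1%

Cumulative inflation factor: 1.031 × 1.055 × 1.082 × 1.0463 × 1.0294 × 1.0553 ≈ 1.33769.
Nominal growth factor: 1.50000. Real growth factor = 1.50000 / 1.33769 ≈ 1.12134.
Total real return ≈ 12.1338%.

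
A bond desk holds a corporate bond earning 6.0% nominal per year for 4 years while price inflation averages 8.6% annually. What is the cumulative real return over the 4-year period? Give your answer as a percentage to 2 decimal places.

The annual real rate is (1+6.0%)/(1+8.6%) − 1 = -2.3941%.
Compounded over 4 years: (1 + -0.023941)^4 − 1 ≈ -0.09238.

-9.24%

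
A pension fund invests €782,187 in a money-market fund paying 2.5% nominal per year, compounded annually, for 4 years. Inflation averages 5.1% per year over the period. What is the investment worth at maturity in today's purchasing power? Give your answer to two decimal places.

Nominal value at maturity: €782,187 × (1 + 2.5%)^4 ≈ €863,388.09.
Price-level factor over 4 years: (1 + 5.1%)^4 ≈ 1.2201433692.
The maturity value deflated by that factor is the answer in today's purchasing power.

€707,612.00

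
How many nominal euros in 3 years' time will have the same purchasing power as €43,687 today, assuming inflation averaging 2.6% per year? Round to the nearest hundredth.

€47,183.95

Cumulative price-level factor: (1+2.6%)^3 = 1.080045576.
The nominal amount required is €43,687 scaled up by that factor.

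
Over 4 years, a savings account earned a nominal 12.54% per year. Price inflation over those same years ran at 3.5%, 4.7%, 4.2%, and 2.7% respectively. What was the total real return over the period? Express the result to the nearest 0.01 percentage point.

38.33%

Cumulative inflation factor: 1.035 × 1.047 × 1.042 × 1.027 ≈ 1.15965.
Nominal growth factor: 1.60409. Real growth factor = 1.60409 / 1.15965 ≈ 1.38326.
Total real return ≈ 38.3256%.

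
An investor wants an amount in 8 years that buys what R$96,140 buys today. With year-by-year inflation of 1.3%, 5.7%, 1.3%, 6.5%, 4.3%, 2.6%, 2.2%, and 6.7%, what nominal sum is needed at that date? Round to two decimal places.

R$129,596.89

Cumulative price-level factor: 1.013 × 1.057 × 1.013 × 1.065 × 1.043 × 1.026 × 1.022 × 1.067 ≈ 1.3480017941.
Multiplying R$96,140 by the price-level factor gives the future nominal sum.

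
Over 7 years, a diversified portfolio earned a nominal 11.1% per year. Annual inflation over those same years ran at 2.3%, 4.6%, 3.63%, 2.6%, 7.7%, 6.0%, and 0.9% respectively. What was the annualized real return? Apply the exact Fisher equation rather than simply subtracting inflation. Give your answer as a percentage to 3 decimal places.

Cumulative inflation factor: 1.023 × 1.046 × 1.0363 × 1.026 × 1.077 × 1.060 × 1.009 ≈ 1.31055.
Nominal growth factor: 2.08929. Real growth factor = 2.08929 / 1.31055 ≈ 1.59421.
Annualized: 1.59421^(1/7) − 1 ≈ 0.06890.

6.890%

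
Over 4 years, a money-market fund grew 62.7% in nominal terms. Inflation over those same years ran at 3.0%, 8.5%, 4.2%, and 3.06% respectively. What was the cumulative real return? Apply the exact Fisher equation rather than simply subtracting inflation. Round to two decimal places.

35.57%

Cumulative inflation factor: 1.030 × 1.085 × 1.042 × 1.0306 ≈ 1.20012.
Nominal growth factor: 1.62700. Real growth factor = 1.62700 / 1.20012 ≈ 1.35570.
Total real return ≈ 35.5697%.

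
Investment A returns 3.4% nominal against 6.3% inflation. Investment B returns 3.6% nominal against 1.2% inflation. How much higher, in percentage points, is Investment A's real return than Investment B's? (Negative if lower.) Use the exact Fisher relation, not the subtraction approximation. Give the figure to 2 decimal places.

-5.10

Investment A real return: 1.034/1.063 − 1 = -2.728%.
Investment B real return: 1.036/1.012 − 1 = 2.372%.
Difference: -2.728 − 2.372 = -5.100 pp.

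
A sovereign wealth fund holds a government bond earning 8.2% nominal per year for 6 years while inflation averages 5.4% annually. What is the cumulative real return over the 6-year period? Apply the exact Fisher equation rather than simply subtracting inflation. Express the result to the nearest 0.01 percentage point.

17.04%

The annual real rate is (1+8.2%)/(1+5.4%) − 1 = 2.6565%.
Compounded over 6 years: (1 + 0.026565)^6 − 1 ≈ 0.17036.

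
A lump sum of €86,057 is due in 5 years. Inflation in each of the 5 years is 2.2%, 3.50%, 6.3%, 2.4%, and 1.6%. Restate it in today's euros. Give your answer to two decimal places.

€73,564.46

Price-level factor over 5 years: 1.022 × 1.0350 × 1.063 × 1.024 × 1.016 ≈ 1.1698176637.
Purchasing power today: €86,057 divided by that factor.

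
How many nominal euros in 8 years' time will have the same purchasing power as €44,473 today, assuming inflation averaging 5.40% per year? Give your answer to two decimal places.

Cumulative price-level factor: (1+5.40%)^8 ≈ 1.5230876162.
Multiplying €44,473 by the price-level factor gives the future nominal sum.

€67,736.28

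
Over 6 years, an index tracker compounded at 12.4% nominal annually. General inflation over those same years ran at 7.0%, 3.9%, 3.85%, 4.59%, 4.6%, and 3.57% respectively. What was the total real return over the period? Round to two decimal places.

Cumulative inflation factor: 1.070 × 1.039 × 1.0385 × 1.0459 × 1.046 × 1.0357 ≈ 1.30816.
Nominal growth factor: 2.01650. Real growth factor = 2.01650 / 1.30816 ≈ 1.54147.
Total real return ≈ 54.1474%.

54.15%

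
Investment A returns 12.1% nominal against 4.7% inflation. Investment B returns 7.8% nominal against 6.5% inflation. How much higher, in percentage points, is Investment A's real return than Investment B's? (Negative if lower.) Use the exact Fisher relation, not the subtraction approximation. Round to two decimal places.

5.85

Investment A real return: 1.121/1.047 − 1 = 7.068%.
Investment B real return: 1.078/1.065 − 1 = 1.221%.
Difference: 7.068 − 1.221 = 5.847 pp.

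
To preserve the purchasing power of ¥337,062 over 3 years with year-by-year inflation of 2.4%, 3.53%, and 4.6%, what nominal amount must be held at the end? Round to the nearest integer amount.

¥373,773

Cumulative price-level factor: 1.024 × 1.0353 × 1.046 = 1.1089139712.
Multiplying ¥337,062 by the price-level factor gives the future nominal sum.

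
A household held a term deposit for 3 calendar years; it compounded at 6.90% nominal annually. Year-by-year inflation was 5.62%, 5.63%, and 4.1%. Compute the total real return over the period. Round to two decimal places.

Cumulative inflation factor: 1.0562 × 1.0563 × 1.041 ≈ 1.16141.
Nominal growth factor: 1.22161. Real growth factor = 1.22161 / 1.16141 ≈ 1.05184.
Total real return ≈ 5.1838%.

5.18%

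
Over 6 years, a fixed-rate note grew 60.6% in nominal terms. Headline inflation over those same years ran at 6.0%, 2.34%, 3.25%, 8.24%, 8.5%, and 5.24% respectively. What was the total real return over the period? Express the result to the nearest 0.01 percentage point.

Cumulative inflation factor: 1.060 × 1.0234 × 1.0325 × 1.0824 × 1.085 × 1.0524 ≈ 1.38433.
Nominal growth factor: 1.60600. Real growth factor = 1.60600 / 1.38433 ≈ 1.16013.
Total real return ≈ 16.0128%.

16.01%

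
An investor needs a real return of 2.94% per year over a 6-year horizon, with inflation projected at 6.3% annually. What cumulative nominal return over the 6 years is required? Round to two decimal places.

71.67%

Required annual nominal rate: (1+2.94%)(1+6.3%) − 1 = 9.42522%.
Cumulative over 6 years: (1 + 0.0942522)^6 − 1 ≈ 0.71674.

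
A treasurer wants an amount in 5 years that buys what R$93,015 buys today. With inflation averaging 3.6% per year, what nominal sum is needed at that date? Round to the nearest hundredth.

R$111,007.36

Cumulative price-level factor: (1+3.6%)^5 ≈ 1.1934350185.
Multiplying R$93,015 by the price-level factor gives the future nominal sum.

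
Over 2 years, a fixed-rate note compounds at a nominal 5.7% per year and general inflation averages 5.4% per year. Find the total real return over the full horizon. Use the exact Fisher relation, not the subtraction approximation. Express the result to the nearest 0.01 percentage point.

The annual real rate is (1+5.7%)/(1+5.4%) − 1 = 0.2846%.
Compounded over 2 years: (1 + 0.002846)^2 − 1 ≈ 0.00570.

0.57%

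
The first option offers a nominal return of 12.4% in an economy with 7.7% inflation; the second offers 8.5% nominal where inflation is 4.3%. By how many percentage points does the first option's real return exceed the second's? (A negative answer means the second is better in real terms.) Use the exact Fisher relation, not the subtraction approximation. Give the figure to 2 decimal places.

The first option real return: 1.124/1.077 − 1 = 4.364%.
The second real return: 1.085/1.043 − 1 = 4.027%.
Difference: 4.364 − 4.027 = 0.337 pp.

0.34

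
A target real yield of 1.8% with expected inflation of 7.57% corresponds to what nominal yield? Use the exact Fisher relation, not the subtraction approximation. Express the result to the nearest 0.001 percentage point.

By the Fisher equation, 1 + r_nom = (1 + 1.8%)(1 + 7.57%) = 1.018 × 1.0757 = 1.0950626.
So r_nom = 9.50626%.

9.506%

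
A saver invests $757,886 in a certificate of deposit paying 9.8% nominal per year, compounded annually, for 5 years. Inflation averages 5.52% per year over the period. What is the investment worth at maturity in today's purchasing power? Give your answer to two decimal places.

$924,573.99

Nominal value at maturity: $757,886 × (1 + 9.8%)^5 ≈ $1,209,527.05.
Price-level factor over 5 years: (1 + 5.52%)^5 ≈ 1.3081993008.
The maturity value deflated by that factor is the answer in today's purchasing power.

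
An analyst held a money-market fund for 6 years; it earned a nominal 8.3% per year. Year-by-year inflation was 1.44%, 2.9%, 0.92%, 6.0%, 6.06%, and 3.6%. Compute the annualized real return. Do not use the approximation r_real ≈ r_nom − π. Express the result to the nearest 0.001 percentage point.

Cumulative inflation factor: 1.0144 × 1.029 × 1.0092 × 1.060 × 1.0606 × 1.036 ≈ 1.22693.
Nominal growth factor: 1.61351. Real growth factor = 1.61351 / 1.22693 ≈ 1.31508.
Annualized: 1.31508^(1/6) − 1 ≈ 0.04671.

4.671%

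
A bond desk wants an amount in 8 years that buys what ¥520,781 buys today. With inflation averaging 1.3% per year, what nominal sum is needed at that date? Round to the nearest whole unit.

Cumulative price-level factor: (1+1.3%)^8 ≈ 1.1088570522.
Multiplying ¥520,781 by the price-level factor gives the future nominal sum.

¥577,472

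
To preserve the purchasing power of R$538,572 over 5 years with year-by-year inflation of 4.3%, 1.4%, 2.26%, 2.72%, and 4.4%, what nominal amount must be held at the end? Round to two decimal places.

R$624,636.46

Cumulative price-level factor: 1.043 × 1.014 × 1.0226 × 1.0272 × 1.044 ≈ 1.1598012199.
The nominal amount required is R$538,572 scaled up by that factor.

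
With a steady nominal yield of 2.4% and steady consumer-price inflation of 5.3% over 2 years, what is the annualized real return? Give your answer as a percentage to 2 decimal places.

-2.75%

With constant rates the annual real return is the same each year: (1+2.4%)/(1+5.3%) − 1 = -0.02754.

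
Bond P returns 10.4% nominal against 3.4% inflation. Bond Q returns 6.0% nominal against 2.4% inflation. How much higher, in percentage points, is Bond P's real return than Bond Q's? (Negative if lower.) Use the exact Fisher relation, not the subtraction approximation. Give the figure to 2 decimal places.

3.25

Bond P real return: 1.104/1.034 − 1 = 6.770%.
Bond Q real return: 1.060/1.024 − 1 = 3.516%.
Difference: 6.770 − 3.516 = 3.254 pp.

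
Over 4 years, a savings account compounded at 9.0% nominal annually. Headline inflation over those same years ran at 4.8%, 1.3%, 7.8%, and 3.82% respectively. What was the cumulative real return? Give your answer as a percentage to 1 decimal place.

Cumulative inflation factor: 1.048 × 1.013 × 1.078 × 1.0382 ≈ 1.18815.
Nominal growth factor: 1.41158. Real growth factor = 1.41158 / 1.18815 ≈ 1.18805.
Total real return ≈ 18.8052%.

18.8%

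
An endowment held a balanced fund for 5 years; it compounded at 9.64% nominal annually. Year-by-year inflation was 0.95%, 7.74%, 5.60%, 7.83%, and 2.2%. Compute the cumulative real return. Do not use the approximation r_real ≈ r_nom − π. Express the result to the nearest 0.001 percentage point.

25.172%

Cumulative inflation factor: 1.0095 × 1.0774 × 1.0560 × 1.0783 × 1.022 ≈ 1.26572.
Nominal growth factor: 1.58433. Real growth factor = 1.58433 / 1.26572 ≈ 1.25172.
Total real return ≈ 25.1721%.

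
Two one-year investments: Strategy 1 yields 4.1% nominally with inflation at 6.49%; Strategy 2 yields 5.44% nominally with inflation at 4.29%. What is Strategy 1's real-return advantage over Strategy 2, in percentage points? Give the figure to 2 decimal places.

-3.35

Strategy 1 real return: 1.041/1.0649 − 1 = -2.244%.
Strategy 2 real return: 1.0544/1.0429 − 1 = 1.103%.
Difference: -2.244 − 1.103 = -3.347 pp.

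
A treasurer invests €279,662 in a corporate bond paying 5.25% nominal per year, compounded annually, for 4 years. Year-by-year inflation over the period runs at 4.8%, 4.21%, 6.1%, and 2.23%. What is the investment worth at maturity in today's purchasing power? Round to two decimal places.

€289,705.98

Nominal value at maturity: €279,662 × (1 + 5.25%)^4 ≈ €343,179.93.
Price-level factor over 4 years: 1.048 × 1.0421 × 1.061 × 1.0223 ≈ 1.1845800746.
The maturity value deflated by that factor is the answer in today's purchasing power.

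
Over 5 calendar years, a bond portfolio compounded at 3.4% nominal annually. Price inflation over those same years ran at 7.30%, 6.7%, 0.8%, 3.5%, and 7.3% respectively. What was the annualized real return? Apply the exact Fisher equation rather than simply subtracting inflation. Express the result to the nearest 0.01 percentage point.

Cumulative inflation factor: 1.0730 × 1.067 × 1.008 × 1.035 × 1.073 ≈ 1.28164.
Nominal growth factor: 1.18196. Real growth factor = 1.18196 / 1.28164 ≈ 0.92223.
Annualized: 0.92223^(1/5) − 1 ≈ -0.01606.

-1.61%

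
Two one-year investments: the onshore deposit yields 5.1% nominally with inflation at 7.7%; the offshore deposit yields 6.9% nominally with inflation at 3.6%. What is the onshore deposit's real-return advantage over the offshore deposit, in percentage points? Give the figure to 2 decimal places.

The onshore deposit real return: 1.051/1.077 − 1 = -2.414%.
The offshore deposit real return: 1.069/1.036 − 1 = 3.185%.
Difference: -2.414 − 3.185 = -5.599 pp.

-5.60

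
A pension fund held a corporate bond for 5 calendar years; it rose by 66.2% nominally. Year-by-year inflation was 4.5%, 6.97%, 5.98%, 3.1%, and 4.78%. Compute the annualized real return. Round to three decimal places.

5.365%

Cumulative inflation factor: 1.045 × 1.0697 × 1.0598 × 1.031 × 1.0478 ≈ 1.27979.
Nominal growth factor: 1.66200. Real growth factor = 1.66200 / 1.27979 ≈ 1.29865.
Annualized: 1.29865^(1/5) − 1 ≈ 0.05365.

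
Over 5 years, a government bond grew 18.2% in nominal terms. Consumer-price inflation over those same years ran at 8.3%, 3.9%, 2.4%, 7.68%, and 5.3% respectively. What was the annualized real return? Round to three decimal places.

-1.983%

Cumulative inflation factor: 1.083 × 1.039 × 1.024 × 1.0768 × 1.053 ≈ 1.30649.
Nominal growth factor: 1.18200. Real growth factor = 1.18200 / 1.30649 ≈ 0.90471.
Annualized: 0.90471^(1/5) − 1 ≈ -0.01983.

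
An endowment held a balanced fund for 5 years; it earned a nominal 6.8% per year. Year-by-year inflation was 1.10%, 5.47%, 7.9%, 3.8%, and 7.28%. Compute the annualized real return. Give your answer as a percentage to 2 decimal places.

1.64%

Cumulative inflation factor: 1.0110 × 1.0547 × 1.079 × 1.038 × 1.0728 ≈ 1.28120.
Nominal growth factor: 1.38949. Real growth factor = 1.38949 / 1.28120 ≈ 1.08452.
Annualized: 1.08452^(1/5) − 1 ≈ 0.01636.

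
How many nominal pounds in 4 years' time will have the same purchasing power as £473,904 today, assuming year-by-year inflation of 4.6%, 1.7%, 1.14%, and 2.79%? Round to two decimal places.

£524,103.22

Cumulative price-level factor: 1.046 × 1.017 × 1.0114 × 1.0279 ≈ 1.1059269791.
The nominal amount required is £473,904 scaled up by that factor.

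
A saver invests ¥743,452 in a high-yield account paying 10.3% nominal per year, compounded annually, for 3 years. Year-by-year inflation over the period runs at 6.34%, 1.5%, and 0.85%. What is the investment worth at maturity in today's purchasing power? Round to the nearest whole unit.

Nominal value at maturity: ¥743,452 × (1 + 10.3%)^3 ≈ ¥997,653.
Price-level factor over 3 years: 1.0634 × 1.015 × 1.0085 = 1.0885254835.
Dividing the nominal maturity value by the price-level factor gives the value in today's money.

¥916,518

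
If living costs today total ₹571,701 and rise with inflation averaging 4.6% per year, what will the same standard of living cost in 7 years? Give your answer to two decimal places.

₹783,232.58

Cumulative price-level factor: (1+4.6%)^7 ≈ 1.3700038629.
Multiplying ₹571,701 by the price-level factor gives the future nominal sum.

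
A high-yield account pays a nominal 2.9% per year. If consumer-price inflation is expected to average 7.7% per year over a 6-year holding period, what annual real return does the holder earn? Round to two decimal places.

With constant rates the annual real return is the same each year: (1+2.9%)/(1+7.7%) − 1 = -0.04457.

-4.46%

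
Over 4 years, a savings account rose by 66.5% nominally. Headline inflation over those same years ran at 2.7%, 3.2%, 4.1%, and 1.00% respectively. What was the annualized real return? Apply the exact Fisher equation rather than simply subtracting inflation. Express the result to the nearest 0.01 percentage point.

10.56%

Cumulative inflation factor: 1.027 × 1.032 × 1.041 × 1.0100 ≈ 1.11435.
Nominal growth factor: 1.66500. Real growth factor = 1.66500 / 1.11435 ≈ 1.49414.
Annualized: 1.49414^(1/4) − 1 ≈ 0.10560.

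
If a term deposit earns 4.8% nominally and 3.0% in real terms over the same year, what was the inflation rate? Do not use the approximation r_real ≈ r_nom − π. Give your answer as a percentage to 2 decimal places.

1.75%

From (1+r_nom) = (1+r_real)(1+π), we get 1+π = (1 + 4.8%)/(1 + 3.0%) = 1.048/1.030 ≈ 1.01748.
So π ≈ 1.7476%.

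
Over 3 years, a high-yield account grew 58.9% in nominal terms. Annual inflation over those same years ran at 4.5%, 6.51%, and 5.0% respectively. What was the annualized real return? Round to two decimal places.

Cumulative inflation factor: 1.045 × 1.0651 × 1.050 ≈ 1.16868.
Nominal growth factor: 1.58900. Real growth factor = 1.58900 / 1.16868 ≈ 1.35965.
Annualized: 1.35965^(1/3) − 1 ≈ 0.10784.

10.78%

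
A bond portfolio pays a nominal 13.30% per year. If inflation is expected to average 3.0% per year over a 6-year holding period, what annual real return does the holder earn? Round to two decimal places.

10.00%

With constant rates the annual real return is the same each year: (1+13.30%)/(1+3.0%) − 1 = 0.10000.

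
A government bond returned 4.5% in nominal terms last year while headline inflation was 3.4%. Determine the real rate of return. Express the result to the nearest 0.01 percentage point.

1.06%

Real return via the Fisher equation: (1 + 4.5%)/(1 + 3.4%) − 1 = 1.045/1.034 − 1 ≈ 0.01064.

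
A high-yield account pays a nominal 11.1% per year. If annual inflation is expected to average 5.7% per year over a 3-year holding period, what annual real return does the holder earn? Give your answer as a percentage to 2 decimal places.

With constant rates the annual real return is the same each year: (1+11.1%)/(1+5.7%) − 1 = 0.05109.

5.11%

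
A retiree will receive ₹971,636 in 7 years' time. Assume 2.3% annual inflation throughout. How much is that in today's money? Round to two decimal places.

Price-level factor over 7 years: (1 + 2.3%)^7 ≈ 1.1725447756.
Purchasing power today: ₹971,636 divided by that factor.

₹828,655.78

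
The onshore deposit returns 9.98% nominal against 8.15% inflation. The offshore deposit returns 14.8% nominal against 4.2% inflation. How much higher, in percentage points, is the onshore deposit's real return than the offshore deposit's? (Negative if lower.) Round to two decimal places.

The onshore deposit real return: 1.0998/1.0815 − 1 = 1.692%.
The offshore deposit real return: 1.148/1.042 − 1 = 10.173%.
Difference: 1.692 − 10.173 = -8.481 pp.

-8.48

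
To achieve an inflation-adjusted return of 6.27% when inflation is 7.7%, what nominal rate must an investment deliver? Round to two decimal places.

By the Fisher equation, 1 + r_nom = (1 + 6.27%)(1 + 7.7%) = 1.0627 × 1.077 = 1.1445279.
So r_nom = 14.45279%.

14.45%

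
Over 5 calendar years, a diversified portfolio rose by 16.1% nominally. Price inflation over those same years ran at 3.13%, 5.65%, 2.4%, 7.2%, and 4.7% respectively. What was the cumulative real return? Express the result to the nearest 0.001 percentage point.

Cumulative inflation factor: 1.0313 × 1.0565 × 1.024 × 1.072 × 1.047 ≈ 1.25226.
Nominal growth factor: 1.16100. Real growth factor = 1.16100 / 1.25226 ≈ 0.92712.
Total real return ≈ -7.2879%.

-7.288%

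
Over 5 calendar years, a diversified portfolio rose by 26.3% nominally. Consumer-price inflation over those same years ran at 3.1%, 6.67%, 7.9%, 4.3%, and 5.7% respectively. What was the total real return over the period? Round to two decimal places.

Cumulative inflation factor: 1.031 × 1.0667 × 1.079 × 1.043 × 1.057 ≈ 1.30822.
Nominal growth factor: 1.26300. Real growth factor = 1.26300 / 1.30822 ≈ 0.96543.
Total real return ≈ -3.4568%.

-3.46%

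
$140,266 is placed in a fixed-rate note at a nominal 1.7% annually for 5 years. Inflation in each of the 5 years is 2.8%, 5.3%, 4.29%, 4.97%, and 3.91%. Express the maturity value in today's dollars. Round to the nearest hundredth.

Nominal value at maturity: $140,266 × (1 + 1.7%)^5 ≈ $152,600.93.
Price-level factor over 5 years: 1.028 × 1.053 × 1.0429 × 1.0497 × 1.0391 ≈ 1.2313646886.
Dividing the nominal maturity value by the price-level factor gives the value in today's money.

$123,928.30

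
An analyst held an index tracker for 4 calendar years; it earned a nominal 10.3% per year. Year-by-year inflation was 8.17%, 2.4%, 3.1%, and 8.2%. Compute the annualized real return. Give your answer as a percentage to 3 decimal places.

Cumulative inflation factor: 1.0817 × 1.024 × 1.031 × 1.082 ≈ 1.23564.
Nominal growth factor: 1.48014. Real growth factor = 1.48014 / 1.23564 ≈ 1.19787.
Annualized: 1.19787^(1/4) − 1 ≈ 0.04617.

4.617%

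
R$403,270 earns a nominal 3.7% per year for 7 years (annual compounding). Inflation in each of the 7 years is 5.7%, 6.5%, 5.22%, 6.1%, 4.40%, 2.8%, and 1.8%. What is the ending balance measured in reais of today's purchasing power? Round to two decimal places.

R$378,763.00

Nominal value at maturity: R$403,270 × (1 + 3.7%)^7 ≈ R$520,052.53.
Price-level factor over 7 years: 1.057 × 1.065 × 1.0522 × 1.061 × 1.0440 × 1.028 × 1.018 ≈ 1.3730288660.
The maturity value deflated by that factor is the answer in today's purchasing power.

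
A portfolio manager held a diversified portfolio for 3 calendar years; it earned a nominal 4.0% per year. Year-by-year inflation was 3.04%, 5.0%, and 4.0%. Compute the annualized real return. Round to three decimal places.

Cumulative inflation factor: 1.0304 × 1.050 × 1.040 ≈ 1.12520.
Nominal growth factor: 1.12486. Real growth factor = 1.12486 / 1.12520 ≈ 0.99970.
Annualized: 0.99970^(1/3) − 1 ≈ -0.00010.

-0.010%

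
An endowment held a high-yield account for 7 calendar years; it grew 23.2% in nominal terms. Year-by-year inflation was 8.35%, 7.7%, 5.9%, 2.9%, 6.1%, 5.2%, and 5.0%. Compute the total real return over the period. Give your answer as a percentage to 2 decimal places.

Cumulative inflation factor: 1.0835 × 1.077 × 1.059 × 1.029 × 1.061 × 1.052 × 1.050 ≈ 1.49031.
Nominal growth factor: 1.23200. Real growth factor = 1.23200 / 1.49031 ≈ 0.82667.
Total real return ≈ -17.3326%.

-17.33%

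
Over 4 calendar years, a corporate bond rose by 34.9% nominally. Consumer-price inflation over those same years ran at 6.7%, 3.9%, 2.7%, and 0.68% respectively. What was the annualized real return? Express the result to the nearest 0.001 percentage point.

4.155%

Cumulative inflation factor: 1.067 × 1.039 × 1.027 × 1.0068 ≈ 1.14629.
Nominal growth factor: 1.34900. Real growth factor = 1.34900 / 1.14629 ≈ 1.17684.
Annualized: 1.17684^(1/4) − 1 ≈ 0.04155.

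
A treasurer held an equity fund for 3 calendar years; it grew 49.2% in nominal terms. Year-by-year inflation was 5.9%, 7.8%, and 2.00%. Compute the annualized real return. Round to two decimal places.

8.61%

Cumulative inflation factor: 1.059 × 1.078 × 1.0200 ≈ 1.16443.
Nominal growth factor: 1.49200. Real growth factor = 1.49200 / 1.16443 ≈ 1.28131.
Annualized: 1.28131^(1/3) − 1 ≈ 0.08614.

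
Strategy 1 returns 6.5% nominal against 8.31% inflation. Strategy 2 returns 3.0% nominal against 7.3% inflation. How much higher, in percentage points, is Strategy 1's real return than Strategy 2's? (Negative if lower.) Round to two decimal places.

Strategy 1 real return: 1.065/1.0831 − 1 = -1.671%.
Strategy 2 real return: 1.030/1.073 − 1 = -4.007%.
Difference: -1.671 − (-4.007) = 2.336 pp.

2.34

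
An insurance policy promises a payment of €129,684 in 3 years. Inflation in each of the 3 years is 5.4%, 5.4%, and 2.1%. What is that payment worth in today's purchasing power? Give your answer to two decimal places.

€114,335.06

Price-level factor over 3 years: 1.054 × 1.054 × 1.021 = 1.134245236.
Purchasing power today: €129,684 divided by that factor.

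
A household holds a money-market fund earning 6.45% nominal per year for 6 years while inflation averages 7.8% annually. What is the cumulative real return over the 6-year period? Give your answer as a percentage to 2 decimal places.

The annual real rate is (1+6.45%)/(1+7.8%) − 1 = -1.2523%.
Compounded over 6 years: (1 + -0.012523)^6 − 1 ≈ -0.07283.

-7.28%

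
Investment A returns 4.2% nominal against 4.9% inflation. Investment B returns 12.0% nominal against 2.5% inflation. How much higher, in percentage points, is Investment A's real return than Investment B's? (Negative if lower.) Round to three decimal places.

Investment A real return: 1.042/1.049 − 1 = -0.6673%.
Investment B real return: 1.120/1.025 − 1 = 9.2683%.
Difference: -0.6673 − 9.2683 = -9.9356 pp.

-9.936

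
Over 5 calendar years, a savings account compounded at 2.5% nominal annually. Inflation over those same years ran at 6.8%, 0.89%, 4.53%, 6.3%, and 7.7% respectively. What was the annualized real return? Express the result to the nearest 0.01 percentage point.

-2.58%

Cumulative inflation factor: 1.068 × 1.0089 × 1.0453 × 1.063 × 1.077 ≈ 1.28946.
Nominal growth factor: 1.13141. Real growth factor = 1.13141 / 1.28946 ≈ 0.87743.
Annualized: 0.87743^(1/5) − 1 ≈ -0.02581.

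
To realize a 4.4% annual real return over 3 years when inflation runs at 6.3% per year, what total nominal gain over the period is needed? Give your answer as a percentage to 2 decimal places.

Required annual nominal rate: (1+4.4%)(1+6.3%) − 1 = 10.9772%.
Cumulative over 3 years: (1 + 0.109772)^3 − 1 ≈ 0.36679.

36.68%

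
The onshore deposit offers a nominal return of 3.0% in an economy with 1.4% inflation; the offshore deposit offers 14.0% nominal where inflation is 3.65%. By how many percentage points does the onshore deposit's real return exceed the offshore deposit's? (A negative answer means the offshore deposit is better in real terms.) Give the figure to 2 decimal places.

The onshore deposit real return: 1.030/1.014 − 1 = 1.578%.
The offshore deposit real return: 1.140/1.0365 − 1 = 9.986%.
Difference: 1.578 − 9.986 = -8.408 pp.

-8.41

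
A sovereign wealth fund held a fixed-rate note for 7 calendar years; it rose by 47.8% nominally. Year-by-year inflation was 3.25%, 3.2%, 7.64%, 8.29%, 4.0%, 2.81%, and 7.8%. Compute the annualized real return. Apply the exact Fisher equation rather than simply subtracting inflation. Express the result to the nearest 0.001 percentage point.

0.457%

Cumulative inflation factor: 1.0325 × 1.032 × 1.0764 × 1.0829 × 1.040 × 1.0281 × 1.078 ≈ 1.43159.
Nominal growth factor: 1.47800. Real growth factor = 1.47800 / 1.43159 ≈ 1.03242.
Annualized: 1.03242^(1/7) − 1 ≈ 0.00457.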